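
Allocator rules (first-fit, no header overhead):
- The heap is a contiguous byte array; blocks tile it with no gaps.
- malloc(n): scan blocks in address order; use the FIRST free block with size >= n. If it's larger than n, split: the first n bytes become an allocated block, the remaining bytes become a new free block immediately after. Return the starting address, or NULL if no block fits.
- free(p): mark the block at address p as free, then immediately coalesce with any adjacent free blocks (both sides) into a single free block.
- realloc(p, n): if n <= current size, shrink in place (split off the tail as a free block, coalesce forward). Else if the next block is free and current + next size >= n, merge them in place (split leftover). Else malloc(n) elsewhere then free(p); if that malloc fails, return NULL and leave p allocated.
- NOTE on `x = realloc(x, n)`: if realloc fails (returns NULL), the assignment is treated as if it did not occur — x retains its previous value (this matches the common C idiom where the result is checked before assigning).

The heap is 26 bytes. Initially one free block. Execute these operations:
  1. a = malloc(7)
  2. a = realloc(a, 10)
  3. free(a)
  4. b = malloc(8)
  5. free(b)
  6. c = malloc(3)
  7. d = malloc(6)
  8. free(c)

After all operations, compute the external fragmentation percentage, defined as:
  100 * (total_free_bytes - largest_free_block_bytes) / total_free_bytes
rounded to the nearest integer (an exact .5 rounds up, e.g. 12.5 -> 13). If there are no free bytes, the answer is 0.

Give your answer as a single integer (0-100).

Answer: 15

Derivation:
Op 1: a = malloc(7) -> a = 0; heap: [0-6 ALLOC][7-25 FREE]
Op 2: a = realloc(a, 10) -> a = 0; heap: [0-9 ALLOC][10-25 FREE]
Op 3: free(a) -> (freed a); heap: [0-25 FREE]
Op 4: b = malloc(8) -> b = 0; heap: [0-7 ALLOC][8-25 FREE]
Op 5: free(b) -> (freed b); heap: [0-25 FREE]
Op 6: c = malloc(3) -> c = 0; heap: [0-2 ALLOC][3-25 FREE]
Op 7: d = malloc(6) -> d = 3; heap: [0-2 ALLOC][3-8 ALLOC][9-25 FREE]
Op 8: free(c) -> (freed c); heap: [0-2 FREE][3-8 ALLOC][9-25 FREE]
Free blocks: [3 17] total_free=20 largest=17 -> 100*(20-17)/20 = 300/20 = 15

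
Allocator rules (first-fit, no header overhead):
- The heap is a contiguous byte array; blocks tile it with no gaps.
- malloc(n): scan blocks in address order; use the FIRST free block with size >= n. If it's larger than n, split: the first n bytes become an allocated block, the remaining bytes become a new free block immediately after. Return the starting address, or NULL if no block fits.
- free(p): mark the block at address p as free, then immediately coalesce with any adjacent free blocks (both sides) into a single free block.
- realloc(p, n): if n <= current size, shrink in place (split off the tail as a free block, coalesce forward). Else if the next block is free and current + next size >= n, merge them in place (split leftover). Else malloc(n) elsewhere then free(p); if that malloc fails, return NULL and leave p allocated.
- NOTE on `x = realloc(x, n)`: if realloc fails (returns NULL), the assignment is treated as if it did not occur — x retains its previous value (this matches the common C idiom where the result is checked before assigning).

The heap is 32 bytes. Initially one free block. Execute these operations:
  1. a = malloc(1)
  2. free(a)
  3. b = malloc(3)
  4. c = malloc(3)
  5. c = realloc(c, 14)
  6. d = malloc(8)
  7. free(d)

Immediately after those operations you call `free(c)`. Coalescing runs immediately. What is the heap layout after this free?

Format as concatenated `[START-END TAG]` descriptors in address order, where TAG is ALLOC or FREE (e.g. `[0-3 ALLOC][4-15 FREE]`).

Answer: [0-2 ALLOC][3-31 FREE]

Derivation:
Op 1: a = malloc(1) -> a = 0; heap: [0-0 ALLOC][1-31 FREE]
Op 2: free(a) -> (freed a); heap: [0-31 FREE]
Op 3: b = malloc(3) -> b = 0; heap: [0-2 ALLOC][3-31 FREE]
Op 4: c = malloc(3) -> c = 3; heap: [0-2 ALLOC][3-5 ALLOC][6-31 FREE]
Op 5: c = realloc(c, 14) -> c = 3; heap: [0-2 ALLOC][3-16 ALLOC][17-31 FREE]
Op 6: d = malloc(8) -> d = 17; heap: [0-2 ALLOC][3-16 ALLOC][17-24 ALLOC][25-31 FREE]
Op 7: free(d) -> (freed d); heap: [0-2 ALLOC][3-16 ALLOC][17-31 FREE]
free(c): c = 3 -> block [3-16 ALLOC]; mark free, coalesce with adjacent free neighbors -> [0-2 ALLOC][3-31 FREE]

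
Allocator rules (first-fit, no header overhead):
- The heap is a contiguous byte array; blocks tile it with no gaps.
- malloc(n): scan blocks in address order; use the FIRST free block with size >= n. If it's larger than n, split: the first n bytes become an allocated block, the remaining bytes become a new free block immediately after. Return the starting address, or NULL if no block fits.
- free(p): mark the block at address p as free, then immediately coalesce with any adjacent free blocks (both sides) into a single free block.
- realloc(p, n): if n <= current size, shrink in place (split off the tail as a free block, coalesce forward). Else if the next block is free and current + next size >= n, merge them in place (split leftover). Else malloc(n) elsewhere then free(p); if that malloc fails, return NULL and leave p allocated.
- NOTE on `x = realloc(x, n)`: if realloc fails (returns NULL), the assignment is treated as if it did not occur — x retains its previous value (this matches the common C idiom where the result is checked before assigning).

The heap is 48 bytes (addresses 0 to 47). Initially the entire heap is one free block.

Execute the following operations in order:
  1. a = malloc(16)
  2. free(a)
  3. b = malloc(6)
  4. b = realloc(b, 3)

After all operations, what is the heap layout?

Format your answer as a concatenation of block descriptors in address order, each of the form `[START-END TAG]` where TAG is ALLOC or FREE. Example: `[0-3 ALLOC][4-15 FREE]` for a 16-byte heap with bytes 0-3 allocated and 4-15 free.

Op 1: a = malloc(16) -> a = 0; heap: [0-15 ALLOC][16-47 FREE]
Op 2: free(a) -> (freed a); heap: [0-47 FREE]
Op 3: b = malloc(6) -> b = 0; heap: [0-5 ALLOC][6-47 FREE]
Op 4: b = realloc(b, 3) -> b = 0; heap: [0-2 ALLOC][3-47 FREE]

Answer: [0-2 ALLOC][3-47 FREE]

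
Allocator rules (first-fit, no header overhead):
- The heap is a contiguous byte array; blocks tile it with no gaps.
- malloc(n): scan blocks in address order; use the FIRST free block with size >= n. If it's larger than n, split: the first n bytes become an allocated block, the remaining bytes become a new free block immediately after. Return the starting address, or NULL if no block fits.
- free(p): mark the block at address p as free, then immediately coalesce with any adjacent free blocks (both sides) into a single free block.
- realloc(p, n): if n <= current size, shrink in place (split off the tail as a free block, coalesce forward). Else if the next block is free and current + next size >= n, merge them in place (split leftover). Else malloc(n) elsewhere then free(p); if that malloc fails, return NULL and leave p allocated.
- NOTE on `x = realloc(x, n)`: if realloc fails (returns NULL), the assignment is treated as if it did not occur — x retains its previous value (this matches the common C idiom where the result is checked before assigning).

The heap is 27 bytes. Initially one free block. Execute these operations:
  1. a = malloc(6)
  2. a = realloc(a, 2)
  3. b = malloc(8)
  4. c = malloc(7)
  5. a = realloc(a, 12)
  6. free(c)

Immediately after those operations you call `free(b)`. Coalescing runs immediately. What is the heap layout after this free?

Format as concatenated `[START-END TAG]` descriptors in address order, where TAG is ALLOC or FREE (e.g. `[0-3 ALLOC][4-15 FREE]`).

Op 1: a = malloc(6) -> a = 0; heap: [0-5 ALLOC][6-26 FREE]
Op 2: a = realloc(a, 2) -> a = 0; heap: [0-1 ALLOC][2-26 FREE]
Op 3: b = malloc(8) -> b = 2; heap: [0-1 ALLOC][2-9 ALLOC][10-26 FREE]
Op 4: c = malloc(7) -> c = 10; heap: [0-1 ALLOC][2-9 ALLOC][10-16 ALLOC][17-26 FREE]
Op 5: a = realloc(a, 12) -> NULL (a unchanged); heap: [0-1 ALLOC][2-9 ALLOC][10-16 ALLOC][17-26 FREE]
Op 6: free(c) -> (freed c); heap: [0-1 ALLOC][2-9 ALLOC][10-26 FREE]
free(b): b = 2 -> block [2-9 ALLOC]; mark free, coalesce with adjacent free neighbors -> [0-1 ALLOC][2-26 FREE]

Answer: [0-1 ALLOC][2-26 FREE]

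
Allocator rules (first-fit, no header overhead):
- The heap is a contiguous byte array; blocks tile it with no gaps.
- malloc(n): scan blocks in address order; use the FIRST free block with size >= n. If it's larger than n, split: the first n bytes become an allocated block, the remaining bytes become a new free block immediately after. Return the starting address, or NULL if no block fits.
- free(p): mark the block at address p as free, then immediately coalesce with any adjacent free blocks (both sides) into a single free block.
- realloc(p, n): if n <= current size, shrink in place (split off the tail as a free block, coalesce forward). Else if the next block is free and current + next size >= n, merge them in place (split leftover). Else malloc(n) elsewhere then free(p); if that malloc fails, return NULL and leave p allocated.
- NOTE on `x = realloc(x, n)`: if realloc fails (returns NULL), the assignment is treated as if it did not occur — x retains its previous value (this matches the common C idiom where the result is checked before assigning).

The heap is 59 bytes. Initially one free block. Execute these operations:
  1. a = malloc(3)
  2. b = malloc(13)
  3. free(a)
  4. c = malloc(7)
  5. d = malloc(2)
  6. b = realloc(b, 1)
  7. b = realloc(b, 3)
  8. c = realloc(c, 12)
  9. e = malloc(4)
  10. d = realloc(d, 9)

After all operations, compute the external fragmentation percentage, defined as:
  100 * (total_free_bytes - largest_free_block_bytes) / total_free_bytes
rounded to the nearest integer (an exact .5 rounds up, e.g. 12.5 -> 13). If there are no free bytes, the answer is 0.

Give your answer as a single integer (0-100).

Op 1: a = malloc(3) -> a = 0; heap: [0-2 ALLOC][3-58 FREE]
Op 2: b = malloc(13) -> b = 3; heap: [0-2 ALLOC][3-15 ALLOC][16-58 FREE]
Op 3: free(a) -> (freed a); heap: [0-2 FREE][3-15 ALLOC][16-58 FREE]
Op 4: c = malloc(7) -> c = 16; heap: [0-2 FREE][3-15 ALLOC][16-22 ALLOC][23-58 FREE]
Op 5: d = malloc(2) -> d = 0; heap: [0-1 ALLOC][2-2 FREE][3-15 ALLOC][16-22 ALLOC][23-58 FREE]
Op 6: b = realloc(b, 1) -> b = 3; heap: [0-1 ALLOC][2-2 FREE][3-3 ALLOC][4-15 FREE][16-22 ALLOC][23-58 FREE]
Op 7: b = realloc(b, 3) -> b = 3; heap: [0-1 ALLOC][2-2 FREE][3-5 ALLOC][6-15 FREE][16-22 ALLOC][23-58 FREE]
Op 8: c = realloc(c, 12) -> c = 16; heap: [0-1 ALLOC][2-2 FREE][3-5 ALLOC][6-15 FREE][16-27 ALLOC][28-58 FREE]
Op 9: e = malloc(4) -> e = 6; heap: [0-1 ALLOC][2-2 FREE][3-5 ALLOC][6-9 ALLOC][10-15 FREE][16-27 ALLOC][28-58 FREE]
Op 10: d = realloc(d, 9) -> d = 28; heap: [0-2 FREE][3-5 ALLOC][6-9 ALLOC][10-15 FREE][16-27 ALLOC][28-36 ALLOC][37-58 FREE]
Free blocks: [3 6 22] total_free=31 largest=22 -> 100*(31-22)/31 = 900/31 ≈ 29.032 -> rounds to 29

Answer: 29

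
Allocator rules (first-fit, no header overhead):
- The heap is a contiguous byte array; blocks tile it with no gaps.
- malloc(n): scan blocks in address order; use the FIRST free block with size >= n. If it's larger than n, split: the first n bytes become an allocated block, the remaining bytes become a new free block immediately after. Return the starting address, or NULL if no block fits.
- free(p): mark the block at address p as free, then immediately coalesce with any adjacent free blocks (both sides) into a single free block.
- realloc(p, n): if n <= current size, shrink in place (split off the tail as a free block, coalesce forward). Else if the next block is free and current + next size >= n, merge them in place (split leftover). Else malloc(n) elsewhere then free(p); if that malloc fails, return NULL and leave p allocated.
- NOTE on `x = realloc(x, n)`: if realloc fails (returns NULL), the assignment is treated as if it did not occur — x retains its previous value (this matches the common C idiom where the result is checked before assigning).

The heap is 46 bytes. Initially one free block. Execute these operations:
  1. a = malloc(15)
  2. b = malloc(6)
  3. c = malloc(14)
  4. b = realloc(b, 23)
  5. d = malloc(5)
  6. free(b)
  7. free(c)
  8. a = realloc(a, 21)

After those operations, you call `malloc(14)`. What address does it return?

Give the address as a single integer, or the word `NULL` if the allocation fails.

Answer: 21

Derivation:
Op 1: a = malloc(15) -> a = 0; heap: [0-14 ALLOC][15-45 FREE]
Op 2: b = malloc(6) -> b = 15; heap: [0-14 ALLOC][15-20 ALLOC][21-45 FREE]
Op 3: c = malloc(14) -> c = 21; heap: [0-14 ALLOC][15-20 ALLOC][21-34 ALLOC][35-45 FREE]
Op 4: b = realloc(b, 23) -> NULL (b unchanged); heap: [0-14 ALLOC][15-20 ALLOC][21-34 ALLOC][35-45 FREE]
Op 5: d = malloc(5) -> d = 35; heap: [0-14 ALLOC][15-20 ALLOC][21-34 ALLOC][35-39 ALLOC][40-45 FREE]
Op 6: free(b) -> (freed b); heap: [0-14 ALLOC][15-20 FREE][21-34 ALLOC][35-39 ALLOC][40-45 FREE]
Op 7: free(c) -> (freed c); heap: [0-14 ALLOC][15-34 FREE][35-39 ALLOC][40-45 FREE]
Op 8: a = realloc(a, 21) -> a = 0; heap: [0-20 ALLOC][21-34 FREE][35-39 ALLOC][40-45 FREE]
malloc(14): first-fit scan over [0-20 ALLOC][21-34 FREE][35-39 ALLOC][40-45 FREE] -> 21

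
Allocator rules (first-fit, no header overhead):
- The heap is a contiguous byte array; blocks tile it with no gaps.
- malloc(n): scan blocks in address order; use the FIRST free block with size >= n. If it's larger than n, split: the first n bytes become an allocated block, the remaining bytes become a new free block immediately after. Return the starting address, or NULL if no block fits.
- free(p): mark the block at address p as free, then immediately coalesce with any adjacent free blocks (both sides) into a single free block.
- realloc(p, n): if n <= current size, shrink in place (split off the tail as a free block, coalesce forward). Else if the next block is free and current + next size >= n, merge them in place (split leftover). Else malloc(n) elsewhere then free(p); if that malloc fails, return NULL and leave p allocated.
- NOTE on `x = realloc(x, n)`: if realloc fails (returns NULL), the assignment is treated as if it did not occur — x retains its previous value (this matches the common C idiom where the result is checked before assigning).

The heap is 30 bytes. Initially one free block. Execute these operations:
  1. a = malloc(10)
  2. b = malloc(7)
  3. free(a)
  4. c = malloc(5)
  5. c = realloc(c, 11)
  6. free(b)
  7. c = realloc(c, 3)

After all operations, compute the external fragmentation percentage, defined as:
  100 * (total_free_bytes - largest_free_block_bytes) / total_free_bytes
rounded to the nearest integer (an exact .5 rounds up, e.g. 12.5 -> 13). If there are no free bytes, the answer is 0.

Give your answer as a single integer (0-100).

Answer: 37

Derivation:
Op 1: a = malloc(10) -> a = 0; heap: [0-9 ALLOC][10-29 FREE]
Op 2: b = malloc(7) -> b = 10; heap: [0-9 ALLOC][10-16 ALLOC][17-29 FREE]
Op 3: free(a) -> (freed a); heap: [0-9 FREE][10-16 ALLOC][17-29 FREE]
Op 4: c = malloc(5) -> c = 0; heap: [0-4 ALLOC][5-9 FREE][10-16 ALLOC][17-29 FREE]
Op 5: c = realloc(c, 11) -> c = 17; heap: [0-9 FREE][10-16 ALLOC][17-27 ALLOC][28-29 FREE]
Op 6: free(b) -> (freed b); heap: [0-16 FREE][17-27 ALLOC][28-29 FREE]
Op 7: c = realloc(c, 3) -> c = 17; heap: [0-16 FREE][17-19 ALLOC][20-29 FREE]
Free blocks: [17 10] total_free=27 largest=17 -> 100*(27-17)/27 = 1000/27 ≈ 37.037 -> rounds to 37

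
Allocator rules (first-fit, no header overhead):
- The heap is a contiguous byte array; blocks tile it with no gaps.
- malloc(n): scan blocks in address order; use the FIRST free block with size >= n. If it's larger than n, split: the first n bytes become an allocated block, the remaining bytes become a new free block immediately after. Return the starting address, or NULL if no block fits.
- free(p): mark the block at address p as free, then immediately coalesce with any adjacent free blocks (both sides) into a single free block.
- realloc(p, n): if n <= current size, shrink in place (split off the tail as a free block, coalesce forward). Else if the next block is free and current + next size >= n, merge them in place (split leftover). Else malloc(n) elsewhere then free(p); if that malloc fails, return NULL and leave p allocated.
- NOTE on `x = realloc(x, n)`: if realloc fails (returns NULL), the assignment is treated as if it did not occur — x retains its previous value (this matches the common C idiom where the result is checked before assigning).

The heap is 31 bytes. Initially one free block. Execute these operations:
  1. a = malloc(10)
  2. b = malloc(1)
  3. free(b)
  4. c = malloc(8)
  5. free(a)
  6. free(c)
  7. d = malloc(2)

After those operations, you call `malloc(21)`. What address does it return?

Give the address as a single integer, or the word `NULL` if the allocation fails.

Op 1: a = malloc(10) -> a = 0; heap: [0-9 ALLOC][10-30 FREE]
Op 2: b = malloc(1) -> b = 10; heap: [0-9 ALLOC][10-10 ALLOC][11-30 FREE]
Op 3: free(b) -> (freed b); heap: [0-9 ALLOC][10-30 FREE]
Op 4: c = malloc(8) -> c = 10; heap: [0-9 ALLOC][10-17 ALLOC][18-30 FREE]
Op 5: free(a) -> (freed a); heap: [0-9 FREE][10-17 ALLOC][18-30 FREE]
Op 6: free(c) -> (freed c); heap: [0-30 FREE]
Op 7: d = malloc(2) -> d = 0; heap: [0-1 ALLOC][2-30 FREE]
malloc(21): first-fit scan over [0-1 ALLOC][2-30 FREE] -> 2

Answer: 2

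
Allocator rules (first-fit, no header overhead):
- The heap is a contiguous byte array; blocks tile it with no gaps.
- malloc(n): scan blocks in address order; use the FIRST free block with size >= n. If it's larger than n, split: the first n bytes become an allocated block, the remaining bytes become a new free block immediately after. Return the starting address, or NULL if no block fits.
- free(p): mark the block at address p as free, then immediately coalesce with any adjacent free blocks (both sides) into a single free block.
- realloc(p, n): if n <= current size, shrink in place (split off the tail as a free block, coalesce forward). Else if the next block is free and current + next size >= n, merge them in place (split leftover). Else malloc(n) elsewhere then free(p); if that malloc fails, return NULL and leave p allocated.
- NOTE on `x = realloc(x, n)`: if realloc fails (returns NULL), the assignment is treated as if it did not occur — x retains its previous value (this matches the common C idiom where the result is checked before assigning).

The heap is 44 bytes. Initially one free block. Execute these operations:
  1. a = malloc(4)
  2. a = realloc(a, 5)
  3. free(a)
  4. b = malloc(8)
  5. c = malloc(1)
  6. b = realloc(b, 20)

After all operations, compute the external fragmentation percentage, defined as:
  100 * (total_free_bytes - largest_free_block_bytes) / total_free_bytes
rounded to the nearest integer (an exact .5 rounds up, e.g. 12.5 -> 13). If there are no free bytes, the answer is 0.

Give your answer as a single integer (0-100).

Op 1: a = malloc(4) -> a = 0; heap: [0-3 ALLOC][4-43 FREE]
Op 2: a = realloc(a, 5) -> a = 0; heap: [0-4 ALLOC][5-43 FREE]
Op 3: free(a) -> (freed a); heap: [0-43 FREE]
Op 4: b = malloc(8) -> b = 0; heap: [0-7 ALLOC][8-43 FREE]
Op 5: c = malloc(1) -> c = 8; heap: [0-7 ALLOC][8-8 ALLOC][9-43 FREE]
Op 6: b = realloc(b, 20) -> b = 9; heap: [0-7 FREE][8-8 ALLOC][9-28 ALLOC][29-43 FREE]
Free blocks: [8 15] total_free=23 largest=15 -> 100*(23-15)/23 = 800/23 ≈ 34.783 -> rounds to 35

Answer: 35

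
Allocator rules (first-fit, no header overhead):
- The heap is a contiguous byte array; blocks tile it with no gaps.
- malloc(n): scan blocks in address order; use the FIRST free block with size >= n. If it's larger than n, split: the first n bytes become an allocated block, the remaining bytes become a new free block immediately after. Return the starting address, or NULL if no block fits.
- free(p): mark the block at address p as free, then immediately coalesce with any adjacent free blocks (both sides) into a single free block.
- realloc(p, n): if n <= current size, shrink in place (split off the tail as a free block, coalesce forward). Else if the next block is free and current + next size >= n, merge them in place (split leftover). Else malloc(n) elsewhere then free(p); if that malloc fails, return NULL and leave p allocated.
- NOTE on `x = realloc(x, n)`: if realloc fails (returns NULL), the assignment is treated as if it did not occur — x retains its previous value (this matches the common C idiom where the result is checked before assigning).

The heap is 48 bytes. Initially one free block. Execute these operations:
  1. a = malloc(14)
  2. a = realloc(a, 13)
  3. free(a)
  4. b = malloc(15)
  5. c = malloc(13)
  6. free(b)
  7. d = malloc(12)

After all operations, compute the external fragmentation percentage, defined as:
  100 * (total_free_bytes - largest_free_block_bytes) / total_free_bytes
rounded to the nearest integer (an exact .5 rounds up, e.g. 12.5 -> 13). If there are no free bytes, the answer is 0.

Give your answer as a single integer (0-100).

Answer: 13

Derivation:
Op 1: a = malloc(14) -> a = 0; heap: [0-13 ALLOC][14-47 FREE]
Op 2: a = realloc(a, 13) -> a = 0; heap: [0-12 ALLOC][13-47 FREE]
Op 3: free(a) -> (freed a); heap: [0-47 FREE]
Op 4: b = malloc(15) -> b = 0; heap: [0-14 ALLOC][15-47 FREE]
Op 5: c = malloc(13) -> c = 15; heap: [0-14 ALLOC][15-27 ALLOC][28-47 FREE]
Op 6: free(b) -> (freed b); heap: [0-14 FREE][15-27 ALLOC][28-47 FREE]
Op 7: d = malloc(12) -> d = 0; heap: [0-11 ALLOC][12-14 FREE][15-27 ALLOC][28-47 FREE]
Free blocks: [3 20] total_free=23 largest=20 -> 100*(23-20)/23 = 300/23 ≈ 13.043 -> rounds to 13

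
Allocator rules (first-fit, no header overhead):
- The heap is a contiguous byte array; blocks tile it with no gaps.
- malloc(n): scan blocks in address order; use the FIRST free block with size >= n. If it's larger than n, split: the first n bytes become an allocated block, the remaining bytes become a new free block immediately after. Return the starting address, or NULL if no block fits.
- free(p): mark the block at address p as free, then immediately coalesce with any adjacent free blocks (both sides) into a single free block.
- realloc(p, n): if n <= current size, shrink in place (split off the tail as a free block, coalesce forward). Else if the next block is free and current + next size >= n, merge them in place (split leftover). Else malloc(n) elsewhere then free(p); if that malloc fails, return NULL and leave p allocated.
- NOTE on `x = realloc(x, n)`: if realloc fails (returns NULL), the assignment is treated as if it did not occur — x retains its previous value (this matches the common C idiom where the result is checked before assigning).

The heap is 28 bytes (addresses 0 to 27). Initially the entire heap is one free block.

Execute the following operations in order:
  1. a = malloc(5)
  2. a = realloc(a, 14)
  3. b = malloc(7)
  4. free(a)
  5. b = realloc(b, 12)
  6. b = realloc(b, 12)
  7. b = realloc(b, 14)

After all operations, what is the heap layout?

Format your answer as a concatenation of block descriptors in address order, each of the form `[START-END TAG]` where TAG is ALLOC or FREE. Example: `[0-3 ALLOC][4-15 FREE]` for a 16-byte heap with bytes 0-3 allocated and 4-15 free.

Op 1: a = malloc(5) -> a = 0; heap: [0-4 ALLOC][5-27 FREE]
Op 2: a = realloc(a, 14) -> a = 0; heap: [0-13 ALLOC][14-27 FREE]
Op 3: b = malloc(7) -> b = 14; heap: [0-13 ALLOC][14-20 ALLOC][21-27 FREE]
Op 4: free(a) -> (freed a); heap: [0-13 FREE][14-20 ALLOC][21-27 FREE]
Op 5: b = realloc(b, 12) -> b = 14; heap: [0-13 FREE][14-25 ALLOC][26-27 FREE]
Op 6: b = realloc(b, 12) -> b = 14; heap: [0-13 FREE][14-25 ALLOC][26-27 FREE]
Op 7: b = realloc(b, 14) -> b = 14; heap: [0-13 FREE][14-27 ALLOC]

Answer: [0-13 FREE][14-27 ALLOC]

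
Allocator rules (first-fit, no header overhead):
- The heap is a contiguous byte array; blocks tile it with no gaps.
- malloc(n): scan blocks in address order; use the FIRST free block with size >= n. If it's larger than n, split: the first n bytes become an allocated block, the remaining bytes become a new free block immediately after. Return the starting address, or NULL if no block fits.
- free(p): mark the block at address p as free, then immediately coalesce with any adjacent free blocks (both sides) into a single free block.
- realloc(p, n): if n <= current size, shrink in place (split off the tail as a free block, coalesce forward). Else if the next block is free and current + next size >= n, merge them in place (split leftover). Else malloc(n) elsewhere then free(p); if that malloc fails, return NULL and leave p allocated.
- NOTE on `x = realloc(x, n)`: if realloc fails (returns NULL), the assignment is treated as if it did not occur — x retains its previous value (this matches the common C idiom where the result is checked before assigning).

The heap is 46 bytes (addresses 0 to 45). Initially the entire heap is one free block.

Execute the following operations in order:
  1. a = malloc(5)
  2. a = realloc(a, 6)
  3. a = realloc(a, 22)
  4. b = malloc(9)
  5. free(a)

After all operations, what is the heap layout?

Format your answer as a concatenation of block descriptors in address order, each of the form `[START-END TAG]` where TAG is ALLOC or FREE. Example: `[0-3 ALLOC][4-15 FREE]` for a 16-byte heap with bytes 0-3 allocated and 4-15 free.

Answer: [0-21 FREE][22-30 ALLOC][31-45 FREE]

Derivation:
Op 1: a = malloc(5) -> a = 0; heap: [0-4 ALLOC][5-45 FREE]
Op 2: a = realloc(a, 6) -> a = 0; heap: [0-5 ALLOC][6-45 FREE]
Op 3: a = realloc(a, 22) -> a = 0; heap: [0-21 ALLOC][22-45 FREE]
Op 4: b = malloc(9) -> b = 22; heap: [0-21 ALLOC][22-30 ALLOC][31-45 FREE]
Op 5: free(a) -> (freed a); heap: [0-21 FREE][22-30 ALLOC][31-45 FREE]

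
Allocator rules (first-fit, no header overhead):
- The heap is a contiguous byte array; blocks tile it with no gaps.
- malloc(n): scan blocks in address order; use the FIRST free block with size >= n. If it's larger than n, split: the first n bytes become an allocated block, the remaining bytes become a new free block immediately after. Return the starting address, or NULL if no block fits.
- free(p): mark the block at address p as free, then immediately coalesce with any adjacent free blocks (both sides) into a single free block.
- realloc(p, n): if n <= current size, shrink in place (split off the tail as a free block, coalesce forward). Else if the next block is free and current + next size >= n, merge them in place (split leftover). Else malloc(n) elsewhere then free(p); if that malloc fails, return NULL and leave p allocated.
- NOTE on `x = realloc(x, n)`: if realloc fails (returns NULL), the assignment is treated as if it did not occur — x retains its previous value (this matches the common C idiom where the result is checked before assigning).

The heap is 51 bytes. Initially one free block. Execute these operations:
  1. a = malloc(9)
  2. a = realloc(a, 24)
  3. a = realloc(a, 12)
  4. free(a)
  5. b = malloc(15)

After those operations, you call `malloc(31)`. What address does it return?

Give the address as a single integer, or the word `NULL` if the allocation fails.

Answer: 15

Derivation:
Op 1: a = malloc(9) -> a = 0; heap: [0-8 ALLOC][9-50 FREE]
Op 2: a = realloc(a, 24) -> a = 0; heap: [0-23 ALLOC][24-50 FREE]
Op 3: a = realloc(a, 12) -> a = 0; heap: [0-11 ALLOC][12-50 FREE]
Op 4: free(a) -> (freed a); heap: [0-50 FREE]
Op 5: b = malloc(15) -> b = 0; heap: [0-14 ALLOC][15-50 FREE]
malloc(31): first-fit scan over [0-14 ALLOC][15-50 FREE] -> 15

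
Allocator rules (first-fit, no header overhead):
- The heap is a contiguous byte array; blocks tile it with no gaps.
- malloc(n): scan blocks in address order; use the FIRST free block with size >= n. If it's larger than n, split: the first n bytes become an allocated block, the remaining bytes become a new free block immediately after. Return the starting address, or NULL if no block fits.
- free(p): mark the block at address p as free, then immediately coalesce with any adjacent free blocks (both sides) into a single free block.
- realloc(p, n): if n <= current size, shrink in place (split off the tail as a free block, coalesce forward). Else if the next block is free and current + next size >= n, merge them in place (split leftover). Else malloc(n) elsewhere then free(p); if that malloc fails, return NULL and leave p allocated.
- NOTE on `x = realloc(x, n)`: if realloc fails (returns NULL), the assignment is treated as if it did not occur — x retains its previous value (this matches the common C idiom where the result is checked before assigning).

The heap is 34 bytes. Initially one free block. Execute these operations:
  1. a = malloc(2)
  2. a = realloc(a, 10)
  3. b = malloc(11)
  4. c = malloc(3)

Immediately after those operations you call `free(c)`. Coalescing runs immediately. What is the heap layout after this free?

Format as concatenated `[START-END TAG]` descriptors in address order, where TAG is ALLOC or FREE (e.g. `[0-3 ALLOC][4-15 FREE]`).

Answer: [0-9 ALLOC][10-20 ALLOC][21-33 FREE]

Derivation:
Op 1: a = malloc(2) -> a = 0; heap: [0-1 ALLOC][2-33 FREE]
Op 2: a = realloc(a, 10) -> a = 0; heap: [0-9 ALLOC][10-33 FREE]
Op 3: b = malloc(11) -> b = 10; heap: [0-9 ALLOC][10-20 ALLOC][21-33 FREE]
Op 4: c = malloc(3) -> c = 21; heap: [0-9 ALLOC][10-20 ALLOC][21-23 ALLOC][24-33 FREE]
free(c): c = 21 -> block [21-23 ALLOC]; mark free, coalesce with adjacent free neighbors -> [0-9 ALLOC][10-20 ALLOC][21-33 FREE]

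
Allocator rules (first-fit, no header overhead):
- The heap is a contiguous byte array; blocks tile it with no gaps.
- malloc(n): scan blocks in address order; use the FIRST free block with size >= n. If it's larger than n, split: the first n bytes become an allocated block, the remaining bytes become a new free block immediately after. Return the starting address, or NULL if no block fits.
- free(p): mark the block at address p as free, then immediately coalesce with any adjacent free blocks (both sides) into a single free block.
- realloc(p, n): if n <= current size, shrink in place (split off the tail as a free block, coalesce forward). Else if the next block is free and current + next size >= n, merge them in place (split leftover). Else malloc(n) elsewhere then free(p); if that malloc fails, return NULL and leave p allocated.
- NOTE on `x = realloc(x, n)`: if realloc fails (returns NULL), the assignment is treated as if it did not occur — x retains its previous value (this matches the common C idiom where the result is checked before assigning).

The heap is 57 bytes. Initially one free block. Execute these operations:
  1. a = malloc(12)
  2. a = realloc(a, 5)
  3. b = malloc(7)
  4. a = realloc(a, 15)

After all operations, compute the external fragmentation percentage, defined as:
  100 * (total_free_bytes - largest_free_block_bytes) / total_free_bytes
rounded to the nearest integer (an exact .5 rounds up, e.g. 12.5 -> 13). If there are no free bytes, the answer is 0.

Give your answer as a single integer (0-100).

Op 1: a = malloc(12) -> a = 0; heap: [0-11 ALLOC][12-56 FREE]
Op 2: a = realloc(a, 5) -> a = 0; heap: [0-4 ALLOC][5-56 FREE]
Op 3: b = malloc(7) -> b = 5; heap: [0-4 ALLOC][5-11 ALLOC][12-56 FREE]
Op 4: a = realloc(a, 15) -> a = 12; heap: [0-4 FREE][5-11 ALLOC][12-26 ALLOC][27-56 FREE]
Free blocks: [5 30] total_free=35 largest=30 -> 100*(35-30)/35 = 500/35 ≈ 14.286 -> rounds to 14

Answer: 14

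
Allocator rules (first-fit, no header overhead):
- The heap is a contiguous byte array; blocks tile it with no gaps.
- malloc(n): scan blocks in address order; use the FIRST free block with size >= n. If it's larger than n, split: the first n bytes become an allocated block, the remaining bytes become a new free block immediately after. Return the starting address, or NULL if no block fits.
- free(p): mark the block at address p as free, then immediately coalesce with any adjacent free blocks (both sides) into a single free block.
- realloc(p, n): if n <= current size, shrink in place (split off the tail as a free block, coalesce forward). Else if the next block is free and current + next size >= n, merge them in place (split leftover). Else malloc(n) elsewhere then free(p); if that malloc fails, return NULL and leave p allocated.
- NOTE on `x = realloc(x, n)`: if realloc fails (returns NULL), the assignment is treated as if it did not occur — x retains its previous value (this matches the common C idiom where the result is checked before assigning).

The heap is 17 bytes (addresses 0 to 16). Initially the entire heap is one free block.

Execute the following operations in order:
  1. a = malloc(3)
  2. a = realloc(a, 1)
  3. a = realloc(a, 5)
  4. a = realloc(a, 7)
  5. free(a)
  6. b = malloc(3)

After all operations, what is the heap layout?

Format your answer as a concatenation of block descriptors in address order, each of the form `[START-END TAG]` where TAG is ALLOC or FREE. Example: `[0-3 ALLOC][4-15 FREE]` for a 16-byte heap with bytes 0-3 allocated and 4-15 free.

Op 1: a = malloc(3) -> a = 0; heap: [0-2 ALLOC][3-16 FREE]
Op 2: a = realloc(a, 1) -> a = 0; heap: [0-0 ALLOC][1-16 FREE]
Op 3: a = realloc(a, 5) -> a = 0; heap: [0-4 ALLOC][5-16 FREE]
Op 4: a = realloc(a, 7) -> a = 0; heap: [0-6 ALLOC][7-16 FREE]
Op 5: free(a) -> (freed a); heap: [0-16 FREE]
Op 6: b = malloc(3) -> b = 0; heap: [0-2 ALLOC][3-16 FREE]

Answer: [0-2 ALLOC][3-16 FREE]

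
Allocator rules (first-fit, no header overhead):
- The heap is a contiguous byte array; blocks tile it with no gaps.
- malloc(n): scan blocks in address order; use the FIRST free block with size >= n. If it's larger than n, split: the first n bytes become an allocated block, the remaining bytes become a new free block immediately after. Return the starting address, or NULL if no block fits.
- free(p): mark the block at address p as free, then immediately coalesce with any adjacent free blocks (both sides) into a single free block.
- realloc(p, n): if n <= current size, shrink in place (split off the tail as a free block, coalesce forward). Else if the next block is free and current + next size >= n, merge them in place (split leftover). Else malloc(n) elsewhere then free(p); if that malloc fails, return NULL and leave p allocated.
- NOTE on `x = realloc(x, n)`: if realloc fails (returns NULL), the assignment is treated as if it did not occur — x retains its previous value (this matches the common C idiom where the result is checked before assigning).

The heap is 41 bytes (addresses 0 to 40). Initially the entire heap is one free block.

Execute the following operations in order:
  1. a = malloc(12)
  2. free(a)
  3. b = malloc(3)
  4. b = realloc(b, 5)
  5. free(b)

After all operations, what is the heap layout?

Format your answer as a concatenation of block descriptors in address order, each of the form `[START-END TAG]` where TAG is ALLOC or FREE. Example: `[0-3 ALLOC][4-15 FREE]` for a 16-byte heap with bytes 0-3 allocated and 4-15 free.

Answer: [0-40 FREE]

Derivation:
Op 1: a = malloc(12) -> a = 0; heap: [0-11 ALLOC][12-40 FREE]
Op 2: free(a) -> (freed a); heap: [0-40 FREE]
Op 3: b = malloc(3) -> b = 0; heap: [0-2 ALLOC][3-40 FREE]
Op 4: b = realloc(b, 5) -> b = 0; heap: [0-4 ALLOC][5-40 FREE]
Op 5: free(b) -> (freed b); heap: [0-40 FREE]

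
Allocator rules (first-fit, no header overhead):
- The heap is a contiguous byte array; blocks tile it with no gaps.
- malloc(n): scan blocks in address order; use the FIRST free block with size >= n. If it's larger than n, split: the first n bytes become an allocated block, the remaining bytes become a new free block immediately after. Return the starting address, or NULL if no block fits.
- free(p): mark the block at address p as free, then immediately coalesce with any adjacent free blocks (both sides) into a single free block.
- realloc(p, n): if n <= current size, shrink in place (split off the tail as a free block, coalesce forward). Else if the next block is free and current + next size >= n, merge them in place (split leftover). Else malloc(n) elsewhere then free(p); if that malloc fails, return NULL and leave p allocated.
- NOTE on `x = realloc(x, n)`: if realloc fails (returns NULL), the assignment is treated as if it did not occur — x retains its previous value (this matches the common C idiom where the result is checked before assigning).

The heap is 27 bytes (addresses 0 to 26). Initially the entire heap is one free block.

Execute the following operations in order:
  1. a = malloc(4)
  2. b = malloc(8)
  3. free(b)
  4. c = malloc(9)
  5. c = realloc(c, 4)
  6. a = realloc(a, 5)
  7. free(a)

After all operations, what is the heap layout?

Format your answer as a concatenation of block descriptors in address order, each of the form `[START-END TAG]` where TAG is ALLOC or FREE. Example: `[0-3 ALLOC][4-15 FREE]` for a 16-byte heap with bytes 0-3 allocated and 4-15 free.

Answer: [0-3 FREE][4-7 ALLOC][8-26 FREE]

Derivation:
Op 1: a = malloc(4) -> a = 0; heap: [0-3 ALLOC][4-26 FREE]
Op 2: b = malloc(8) -> b = 4; heap: [0-3 ALLOC][4-11 ALLOC][12-26 FREE]
Op 3: free(b) -> (freed b); heap: [0-3 ALLOC][4-26 FREE]
Op 4: c = malloc(9) -> c = 4; heap: [0-3 ALLOC][4-12 ALLOC][13-26 FREE]
Op 5: c = realloc(c, 4) -> c = 4; heap: [0-3 ALLOC][4-7 ALLOC][8-26 FREE]
Op 6: a = realloc(a, 5) -> a = 8; heap: [0-3 FREE][4-7 ALLOC][8-12 ALLOC][13-26 FREE]
Op 7: free(a) -> (freed a); heap: [0-3 FREE][4-7 ALLOC][8-26 FREE]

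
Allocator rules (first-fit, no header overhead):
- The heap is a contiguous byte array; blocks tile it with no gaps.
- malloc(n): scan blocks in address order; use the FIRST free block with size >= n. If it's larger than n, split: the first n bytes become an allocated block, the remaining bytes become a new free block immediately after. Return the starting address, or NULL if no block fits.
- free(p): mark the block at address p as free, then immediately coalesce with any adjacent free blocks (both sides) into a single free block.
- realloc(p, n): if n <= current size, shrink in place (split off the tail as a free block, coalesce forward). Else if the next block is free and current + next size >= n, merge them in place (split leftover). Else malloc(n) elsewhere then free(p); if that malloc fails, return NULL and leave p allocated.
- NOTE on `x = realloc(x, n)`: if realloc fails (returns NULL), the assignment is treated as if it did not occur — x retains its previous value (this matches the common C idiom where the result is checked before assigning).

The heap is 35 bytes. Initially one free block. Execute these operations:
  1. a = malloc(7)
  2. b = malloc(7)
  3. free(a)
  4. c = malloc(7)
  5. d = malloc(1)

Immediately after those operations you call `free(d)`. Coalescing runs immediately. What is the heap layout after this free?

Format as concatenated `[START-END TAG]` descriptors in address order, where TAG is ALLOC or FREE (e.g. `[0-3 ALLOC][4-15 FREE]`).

Op 1: a = malloc(7) -> a = 0; heap: [0-6 ALLOC][7-34 FREE]
Op 2: b = malloc(7) -> b = 7; heap: [0-6 ALLOC][7-13 ALLOC][14-34 FREE]
Op 3: free(a) -> (freed a); heap: [0-6 FREE][7-13 ALLOC][14-34 FREE]
Op 4: c = malloc(7) -> c = 0; heap: [0-6 ALLOC][7-13 ALLOC][14-34 FREE]
Op 5: d = malloc(1) -> d = 14; heap: [0-6 ALLOC][7-13 ALLOC][14-14 ALLOC][15-34 FREE]
free(d): d = 14 -> block [14-14 ALLOC]; mark free, coalesce with adjacent free neighbors -> [0-6 ALLOC][7-13 ALLOC][14-34 FREE]

Answer: [0-6 ALLOC][7-13 ALLOC][14-34 FREE]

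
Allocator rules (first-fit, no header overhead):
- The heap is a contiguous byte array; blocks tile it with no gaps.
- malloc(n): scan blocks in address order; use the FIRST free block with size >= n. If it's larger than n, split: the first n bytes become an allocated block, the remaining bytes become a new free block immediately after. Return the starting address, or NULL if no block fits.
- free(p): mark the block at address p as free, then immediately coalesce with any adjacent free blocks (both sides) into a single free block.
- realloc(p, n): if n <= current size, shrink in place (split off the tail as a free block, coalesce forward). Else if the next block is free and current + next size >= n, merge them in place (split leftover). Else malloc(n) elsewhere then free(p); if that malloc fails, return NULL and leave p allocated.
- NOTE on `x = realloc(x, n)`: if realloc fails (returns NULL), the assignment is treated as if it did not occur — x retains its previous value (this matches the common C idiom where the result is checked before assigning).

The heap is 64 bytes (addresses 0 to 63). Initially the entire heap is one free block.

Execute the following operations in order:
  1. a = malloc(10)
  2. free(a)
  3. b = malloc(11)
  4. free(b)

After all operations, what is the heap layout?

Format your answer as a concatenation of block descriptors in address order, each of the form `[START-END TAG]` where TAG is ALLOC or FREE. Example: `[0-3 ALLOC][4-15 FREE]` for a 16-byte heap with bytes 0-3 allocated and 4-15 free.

Op 1: a = malloc(10) -> a = 0; heap: [0-9 ALLOC][10-63 FREE]
Op 2: free(a) -> (freed a); heap: [0-63 FREE]
Op 3: b = malloc(11) -> b = 0; heap: [0-10 ALLOC][11-63 FREE]
Op 4: free(b) -> (freed b); heap: [0-63 FREE]

Answer: [0-63 FREE]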